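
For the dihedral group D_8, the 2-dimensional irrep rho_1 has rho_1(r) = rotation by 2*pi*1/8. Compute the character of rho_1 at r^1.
chi_{rho_1}(r^1) = 2*cos(2*pi*1*1/8) = sqrt(2)

Why: rho_1(r^1) is rotation by angle 2*pi*1*1/8, whose trace is 2*cos(2*pi*1*1/8) = sqrt(2).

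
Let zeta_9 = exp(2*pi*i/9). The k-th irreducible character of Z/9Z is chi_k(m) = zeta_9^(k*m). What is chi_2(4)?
chi_2(4) = zeta_9^8 = exp(-2*I*pi/9)

Argument: chi_2(4) = zeta_9^(2*4) = zeta_9^8. Since zeta_9^9 = 1, this equals zeta_9^8 = exp(2*pi*i*8/9) = exp(-2*I*pi/9).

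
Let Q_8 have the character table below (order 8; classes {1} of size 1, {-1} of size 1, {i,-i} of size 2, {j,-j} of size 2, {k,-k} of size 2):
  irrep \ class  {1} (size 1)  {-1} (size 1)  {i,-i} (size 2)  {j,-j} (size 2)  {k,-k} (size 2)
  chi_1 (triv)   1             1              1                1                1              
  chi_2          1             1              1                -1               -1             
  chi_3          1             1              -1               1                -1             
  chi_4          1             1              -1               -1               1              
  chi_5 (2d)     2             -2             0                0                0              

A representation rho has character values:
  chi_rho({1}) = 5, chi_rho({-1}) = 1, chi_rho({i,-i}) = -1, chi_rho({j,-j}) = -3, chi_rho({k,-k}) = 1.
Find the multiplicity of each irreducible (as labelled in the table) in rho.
Multiplicities: chi_1: 0, chi_2: 1, chi_3: 0, chi_4: 2, chi_5: 1.

Working: Use <chi_rho, chi> = (1/|G|) sum_C |C| * chi_rho(C) * conj(chi(C)) with |G| = 8 for each irreducible chi in the table:
  <chi_rho, chi_1> = (1/8)[1*(5)*conj(1) + 1*(1)*conj(1) + 2*(-1)*conj(1) + 2*(-3)*conj(1) + 2*(1)*conj(1)]
      = (1/8)[(5) + (1) + (-2) + (-6) + (2)] = 0/8 = 0
  <chi_rho, chi_2> = (1/8)[1*(5)*conj(1) + 1*(1)*conj(1) + 2*(-1)*conj(1) + 2*(-3)*conj(-1) + 2*(1)*conj(-1)]
      = (1/8)[(5) + (1) + (-2) + (6) + (-2)] = 8/8 = 1
  <chi_rho, chi_3> = (1/8)[1*(5)*conj(1) + 1*(1)*conj(1) + 2*(-1)*conj(-1) + 2*(-3)*conj(1) + 2*(1)*conj(-1)]
      = (1/8)[(5) + (1) + (2) + (-6) + (-2)] = 0/8 = 0
  <chi_rho, chi_4> = (1/8)[1*(5)*conj(1) + 1*(1)*conj(1) + 2*(-1)*conj(-1) + 2*(-3)*conj(-1) + 2*(1)*conj(1)]
      = (1/8)[(5) + (1) + (2) + (6) + (2)] = 16/8 = 2
  <chi_rho, chi_5> = (1/8)[1*(5)*conj(2) + 1*(1)*conj(-2) + 2*(-1)*conj(0) + 2*(-3)*conj(0) + 2*(1)*conj(0)]
      = (1/8)[(10) + (-2) + (0) + (0) + (0)] = 8/8 = 1
Dimension check: dim(rho) = sum (mult * dim) = 0*1 + 1*1 + 0*1 + 2*1 + 1*2 = 5 = chi_rho(e) = 5.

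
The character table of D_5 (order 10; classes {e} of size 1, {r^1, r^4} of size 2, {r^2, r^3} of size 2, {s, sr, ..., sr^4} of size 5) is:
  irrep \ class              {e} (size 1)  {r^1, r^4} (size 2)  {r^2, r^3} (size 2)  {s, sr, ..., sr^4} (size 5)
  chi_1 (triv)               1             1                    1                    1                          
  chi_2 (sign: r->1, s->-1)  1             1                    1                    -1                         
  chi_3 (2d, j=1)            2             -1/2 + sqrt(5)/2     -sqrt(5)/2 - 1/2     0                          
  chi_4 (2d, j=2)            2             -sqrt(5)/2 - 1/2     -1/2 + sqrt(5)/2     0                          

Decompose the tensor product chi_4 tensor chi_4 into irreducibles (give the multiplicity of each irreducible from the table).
chi_4 tensor chi_4 = chi_1 + chi_2 + chi_3 (all other irreducibles have multiplicity 0).

Why: The character of a tensor product is the pointwise product (chi_4 * chi_4)(C) = chi_4(C) * chi_4(C):
  {e}: (2)*(2), {r^1, r^4}: (-sqrt(5)/2 - 1/2)*(-sqrt(5)/2 - 1/2), {r^2, r^3}: (-1/2 + sqrt(5)/2)*(-1/2 + sqrt(5)/2), {s, sr, ..., sr^4}: (0)*(0)
so (chi_4 * chi_4) takes values
  {e} -> 4, {r^1, r^4} -> sqrt(5)/2 + 3/2, {r^2, r^3} -> 3/2 - sqrt(5)/2, {s, sr, ..., sr^4} -> 0.
Now take the inner product of this character with each irreducible chi from the table, <chi_4*chi_4, chi> = (1/10) sum_C |C| (chi_4*chi_4)(C) conj(chi(C)):
  <chi_4*chi_4, chi_1> = (1/10)[1*(4)*conj(1) + 2*(sqrt(5)/2 + 3/2)*conj(1) + 2*(3/2 - sqrt(5)/2)*conj(1) + 5*(0)*conj(1)]
      = (1/10)[(4) + (sqrt(5) + 3) + (3 - sqrt(5)) + (0)] = 10/10 = 1
  <chi_4*chi_4, chi_2> = (1/10)[1*(4)*conj(1) + 2*(sqrt(5)/2 + 3/2)*conj(1) + 2*(3/2 - sqrt(5)/2)*conj(1) + 5*(0)*conj(-1)]
      = (1/10)[(4) + (sqrt(5) + 3) + (3 - sqrt(5)) + (0)] = 10/10 = 1
  <chi_4*chi_4, chi_3> = (1/10)[1*(4)*conj(2) + 2*(sqrt(5)/2 + 3/2)*conj(-1/2 + sqrt(5)/2) + 2*(3/2 - sqrt(5)/2)*conj(-sqrt(5)/2 - 1/2) + 5*(0)*conj(0)]
      = (1/10)[(8) + (1 + sqrt(5)) + (1 - sqrt(5)) + (0)] = 10/10 = 1
  <chi_4*chi_4, chi_4> = (1/10)[1*(4)*conj(2) + 2*(sqrt(5)/2 + 3/2)*conj(-sqrt(5)/2 - 1/2) + 2*(3/2 - sqrt(5)/2)*conj(-1/2 + sqrt(5)/2) + 5*(0)*conj(0)]
      = (1/10)[(8) + (-2*sqrt(5) - 4) + (-4 + 2*sqrt(5)) + (0)] = 0/10 = 0
Hence the multiplicities are chi_1: 1, chi_2: 1, chi_3: 1. Dimension check: dim(chi_4)*dim(chi_4) = 2*2 = 4 and sum (mult * dim) = 1*1 + 1*1 + 1*2 = 4.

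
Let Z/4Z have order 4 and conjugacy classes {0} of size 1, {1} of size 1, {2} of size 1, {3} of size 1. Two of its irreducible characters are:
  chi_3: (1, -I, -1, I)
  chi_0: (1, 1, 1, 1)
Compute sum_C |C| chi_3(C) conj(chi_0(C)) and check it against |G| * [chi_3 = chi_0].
Sum = 0; so <chi_3, chi_0> = 0 (distinct irreducibles are orthogonal).

Proof sketch: Compute term by term over conjugacy classes (|C| * chi_3(C) * conj(chi_0(C))):
  1*(1)*conj(1) + 1*(-I)*conj(1) + 1*(-1)*conj(1) + 1*(I)*conj(1)
  = (1) + (-I) + (-1) + (I)
  = 0.
(Exp terms are combined using exp(i*s)*conj(exp(i*t)) = exp(i*(s-t)), and sums of them are collapsed using the identity that for every m > 1 the m distinct m-th roots of unity sum to 0, e.g. 1 + exp(2*I*pi/3) + exp(-2*I*pi/3) = 0.)
Dividing by |G| = 4 gives 0/4 = 0, matching the row-orthogonality relation <chi_3, chi_0> = [chi_3 = chi_0].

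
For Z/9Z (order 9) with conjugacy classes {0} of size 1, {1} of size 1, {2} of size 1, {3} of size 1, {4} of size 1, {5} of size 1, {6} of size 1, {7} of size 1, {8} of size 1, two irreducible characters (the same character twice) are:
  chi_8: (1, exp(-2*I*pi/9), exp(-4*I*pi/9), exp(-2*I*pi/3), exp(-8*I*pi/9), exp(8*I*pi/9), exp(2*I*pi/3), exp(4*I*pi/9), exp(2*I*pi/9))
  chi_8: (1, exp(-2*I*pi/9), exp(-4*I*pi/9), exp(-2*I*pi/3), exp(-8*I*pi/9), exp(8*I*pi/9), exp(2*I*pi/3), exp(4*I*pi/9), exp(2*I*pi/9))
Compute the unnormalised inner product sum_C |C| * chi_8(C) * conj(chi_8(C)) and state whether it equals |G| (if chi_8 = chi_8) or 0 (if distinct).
Sum = 9 = |G| = 9; so <chi_8, chi_8> = 1 (norm-1 confirms irreducibility).

Why: Compute term by term over conjugacy classes (|C| * chi_8(C) * conj(chi_8(C))):
  1*(1)*conj(1) + 1*(exp(-2*I*pi/9))*conj(exp(-2*I*pi/9)) + 1*(exp(-4*I*pi/9))*conj(exp(-4*I*pi/9)) + 1*(exp(-2*I*pi/3))*conj(exp(-2*I*pi/3)) + 1*(exp(-8*I*pi/9))*conj(exp(-8*I*pi/9)) + 1*(exp(8*I*pi/9))*conj(exp(8*I*pi/9)) + 1*(exp(2*I*pi/3))*conj(exp(2*I*pi/3)) + 1*(exp(4*I*pi/9))*conj(exp(4*I*pi/9)) + 1*(exp(2*I*pi/9))*conj(exp(2*I*pi/9))
  = (1) + (1) + (1) + (1) + (1) + (1) + (1) + (1) + (1)
  = 9.
(Exp terms are combined using exp(i*s)*conj(exp(i*t)) = exp(i*(s-t)), and sums of them are collapsed using the identity that for every m > 1 the m distinct m-th roots of unity sum to 0, e.g. 1 + exp(2*I*pi/3) + exp(-2*I*pi/3) = 0.)
Dividing by |G| = 9 gives 9/9 = 1, matching the row-orthogonality relation <chi_8, chi_8> = [chi_8 = chi_8].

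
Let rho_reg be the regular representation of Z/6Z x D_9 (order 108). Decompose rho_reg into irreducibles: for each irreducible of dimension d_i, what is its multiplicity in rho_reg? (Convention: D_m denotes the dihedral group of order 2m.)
Each irreducible V_i of dimension d_i appears with multiplicity d_i, i.e. rho_reg = (direct sum over all irreducibles V_i) d_i V_i. The irreducible dimensions for Z/6Z x D_9 are 1, 1, 1, 1, 1, 1, 1, 1, 1, 1, 1, 1, 2, 2, 2, 2, 2, 2, 2, 2, 2, 2, 2, 2, 2, 2, 2, 2, 2, 2, 2, 2, 2, 2, 2, 2: 12 irreducibles of dimension 1, each with multiplicity 1; 24 irreducibles of dimension 2, each with multiplicity 2. Total dimension 12*1*1 + 24*2*2 = 108 = |G|.

Justification: General theorem: in the regular representation of a finite group G, each irreducible appears with multiplicity equal to its dimension. Check: dim(rho_reg) = sum d_i^2 = 1 + 1 + 1 + 1 + 1 + 1 + 1 + 1 + 1 + 1 + 1 + 1 + 4 + 4 + 4 + 4 + 4 + 4 + 4 + 4 + 4 + 4 + 4 + 4 + 4 + 4 + 4 + 4 + 4 + 4 + 4 + 4 + 4 + 4 + 4 + 4 = 108 = |G|.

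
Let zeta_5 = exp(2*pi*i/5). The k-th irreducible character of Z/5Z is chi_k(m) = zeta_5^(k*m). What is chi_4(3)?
chi_4(3) = zeta_5^12 = exp(4*I*pi/5)

Proof sketch: chi_4(3) = zeta_5^(4*3) = zeta_5^12. Since zeta_5^5 = 1, this equals zeta_5^2 = exp(2*pi*i*2/5) = exp(4*I*pi/5).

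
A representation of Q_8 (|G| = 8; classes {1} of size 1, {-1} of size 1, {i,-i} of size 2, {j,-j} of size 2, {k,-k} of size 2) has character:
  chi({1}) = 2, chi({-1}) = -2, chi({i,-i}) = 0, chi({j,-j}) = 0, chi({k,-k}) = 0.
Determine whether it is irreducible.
Irreducible: <chi, chi> = 1.

Derivation: <chi, chi> = (1/|G|) sum_C |C| * |chi(C)|^2 = (1/8)[1*|2|^2 + 1*|-2|^2 + 2*|0|^2 + 2*|0|^2 + 2*|0|^2]
  = (1/8)[(4) + (4) + (0) + (0) + (0)] = 8/8 = 1.
A character is irreducible iff <chi, chi> = 1, so this representation is irreducible.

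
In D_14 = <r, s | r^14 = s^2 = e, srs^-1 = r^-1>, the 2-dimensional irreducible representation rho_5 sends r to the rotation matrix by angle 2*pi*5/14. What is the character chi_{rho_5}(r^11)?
chi_{rho_5}(r^11) = 2*cos(2*pi*5*11/14) = 2*cos(pi/7)

Proof sketch: rho_5(r^11) is rotation by angle 2*pi*5*11/14, whose trace is 2*cos(2*pi*5*11/14) = 2*cos(pi/7).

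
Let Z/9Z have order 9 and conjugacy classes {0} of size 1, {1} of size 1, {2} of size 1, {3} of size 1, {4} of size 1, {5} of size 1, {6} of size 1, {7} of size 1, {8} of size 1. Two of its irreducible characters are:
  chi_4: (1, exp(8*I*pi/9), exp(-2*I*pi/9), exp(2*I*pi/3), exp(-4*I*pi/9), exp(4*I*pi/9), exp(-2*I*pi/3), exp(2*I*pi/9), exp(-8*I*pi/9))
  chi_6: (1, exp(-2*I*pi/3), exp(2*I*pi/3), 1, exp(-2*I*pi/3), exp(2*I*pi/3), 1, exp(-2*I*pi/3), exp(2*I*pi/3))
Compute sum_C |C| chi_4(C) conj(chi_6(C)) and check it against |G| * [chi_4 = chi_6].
Sum = 0; so <chi_4, chi_6> = 0 (distinct irreducibles are orthogonal).

Derivation: Compute term by term over conjugacy classes (|C| * chi_4(C) * conj(chi_6(C))):
  1*(1)*conj(1) + 1*(exp(8*I*pi/9))*conj(exp(-2*I*pi/3)) + 1*(exp(-2*I*pi/9))*conj(exp(2*I*pi/3)) + 1*(exp(2*I*pi/3))*conj(1) + 1*(exp(-4*I*pi/9))*conj(exp(-2*I*pi/3)) + 1*(exp(4*I*pi/9))*conj(exp(2*I*pi/3)) + 1*(exp(-2*I*pi/3))*conj(1) + 1*(exp(2*I*pi/9))*conj(exp(-2*I*pi/3)) + 1*(exp(-8*I*pi/9))*conj(exp(2*I*pi/3))
  = (1) + (exp(-4*I*pi/9)) + (exp(-8*I*pi/9)) + (exp(2*I*pi/3)) + (exp(2*I*pi/9)) + (exp(-2*I*pi/9)) + (exp(-2*I*pi/3)) + (exp(8*I*pi/9)) + (exp(4*I*pi/9))
  = 0.
(Exp terms are combined using exp(i*s)*conj(exp(i*t)) = exp(i*(s-t)), and sums of them are collapsed using the identity that for every m > 1 the m distinct m-th roots of unity sum to 0, e.g. 1 + exp(2*I*pi/3) + exp(-2*I*pi/3) = 0.)
Dividing by |G| = 9 gives 0/9 = 0, matching the row-orthogonality relation <chi_4, chi_6> = [chi_4 = chi_6].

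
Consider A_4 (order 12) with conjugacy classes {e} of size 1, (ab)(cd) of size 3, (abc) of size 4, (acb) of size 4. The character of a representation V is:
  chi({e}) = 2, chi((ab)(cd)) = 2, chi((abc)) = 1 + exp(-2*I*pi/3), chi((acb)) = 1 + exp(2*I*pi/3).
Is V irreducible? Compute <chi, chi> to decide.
Not irreducible (reducible): <chi, chi> = 2 > 1.

Details: <chi, chi> = (1/|G|) sum_C |C| * |chi(C)|^2 = (1/12)[1*|2|^2 + 3*|2|^2 + 4*|1 + exp(-2*I*pi/3)|^2 + 4*|1 + exp(2*I*pi/3)|^2]
  = (1/12)[(4) + (12) + (4) + (4)] = 24/12 = 2.
(Exp terms are combined using exp(i*s)*conj(exp(i*t)) = exp(i*(s-t)), and sums of them are collapsed using the identity that for every m > 1 the m distinct m-th roots of unity sum to 0, e.g. 1 + exp(2*I*pi/3) + exp(-2*I*pi/3) = 0.)
A character is irreducible iff <chi, chi> = 1, so this representation is reducible.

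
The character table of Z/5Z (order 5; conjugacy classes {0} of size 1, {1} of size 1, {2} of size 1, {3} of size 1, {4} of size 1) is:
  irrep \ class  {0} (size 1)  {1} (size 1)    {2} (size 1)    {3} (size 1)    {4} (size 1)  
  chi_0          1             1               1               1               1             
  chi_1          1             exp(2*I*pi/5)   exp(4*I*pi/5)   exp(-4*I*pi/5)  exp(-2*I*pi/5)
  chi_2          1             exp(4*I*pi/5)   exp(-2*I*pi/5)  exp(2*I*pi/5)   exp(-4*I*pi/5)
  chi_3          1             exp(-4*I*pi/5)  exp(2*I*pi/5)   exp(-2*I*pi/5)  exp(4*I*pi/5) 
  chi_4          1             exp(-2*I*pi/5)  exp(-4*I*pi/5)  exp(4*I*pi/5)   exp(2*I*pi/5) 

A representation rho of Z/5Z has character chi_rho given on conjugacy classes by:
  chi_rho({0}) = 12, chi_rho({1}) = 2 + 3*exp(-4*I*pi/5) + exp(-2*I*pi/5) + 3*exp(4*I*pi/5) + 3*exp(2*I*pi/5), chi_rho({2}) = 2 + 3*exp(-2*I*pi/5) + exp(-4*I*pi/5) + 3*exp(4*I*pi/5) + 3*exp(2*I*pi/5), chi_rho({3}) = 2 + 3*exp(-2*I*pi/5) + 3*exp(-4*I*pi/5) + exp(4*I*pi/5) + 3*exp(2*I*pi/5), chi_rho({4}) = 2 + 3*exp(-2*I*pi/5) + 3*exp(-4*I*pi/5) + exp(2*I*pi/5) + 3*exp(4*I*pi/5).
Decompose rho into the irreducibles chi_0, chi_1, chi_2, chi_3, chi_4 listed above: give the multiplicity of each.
Multiplicities: chi_0: 2, chi_1: 3, chi_2: 3, chi_3: 3, chi_4: 1.

Argument: Use <chi_rho, chi> = (1/|G|) sum_C |C| * chi_rho(C) * conj(chi(C)) with |G| = 5 for each irreducible chi in the table:
  <chi_rho, chi_0> = (1/5)[1*(12)*conj(1) + 1*(2 + 3*exp(-4*I*pi/5) + exp(-2*I*pi/5) + 3*exp(4*I*pi/5) + 3*exp(2*I*pi/5))*conj(1) + 1*(2 + 3*exp(-2*I*pi/5) + exp(-4*I*pi/5) + 3*exp(4*I*pi/5) + 3*exp(2*I*pi/5))*conj(1) + 1*(2 + 3*exp(-2*I*pi/5) + 3*exp(-4*I*pi/5) + exp(4*I*pi/5) + 3*exp(2*I*pi/5))*conj(1) + 1*(2 + 3*exp(-2*I*pi/5) + 3*exp(-4*I*pi/5) + exp(2*I*pi/5) + 3*exp(4*I*pi/5))*conj(1)]
      = (1/5)[(12) + (2 + 3*exp(-4*I*pi/5) + exp(-2*I*pi/5) + 3*exp(4*I*pi/5) + 3*exp(2*I*pi/5)) + (2 + 3*exp(-2*I*pi/5) + exp(-4*I*pi/5) + 3*exp(4*I*pi/5) + 3*exp(2*I*pi/5)) + (2 + 3*exp(-2*I*pi/5) + 3*exp(-4*I*pi/5) + exp(4*I*pi/5) + 3*exp(2*I*pi/5)) + (2 + 3*exp(-2*I*pi/5) + 3*exp(-4*I*pi/5) + exp(2*I*pi/5) + 3*exp(4*I*pi/5))] = 10/5 = 2
  <chi_rho, chi_1> = (1/5)[1*(12)*conj(1) + 1*(2 + 3*exp(-4*I*pi/5) + exp(-2*I*pi/5) + 3*exp(4*I*pi/5) + 3*exp(2*I*pi/5))*conj(exp(2*I*pi/5)) + 1*(2 + 3*exp(-2*I*pi/5) + exp(-4*I*pi/5) + 3*exp(4*I*pi/5) + 3*exp(2*I*pi/5))*conj(exp(4*I*pi/5)) + 1*(2 + 3*exp(-2*I*pi/5) + 3*exp(-4*I*pi/5) + exp(4*I*pi/5) + 3*exp(2*I*pi/5))*conj(exp(-4*I*pi/5)) + 1*(2 + 3*exp(-2*I*pi/5) + 3*exp(-4*I*pi/5) + exp(2*I*pi/5) + 3*exp(4*I*pi/5))*conj(exp(-2*I*pi/5))]
      = (1/5)[(12) + (3 + 2*exp(-2*I*pi/5) + exp(-4*I*pi/5) + 3*exp(4*I*pi/5) + 3*exp(2*I*pi/5)) + (3 + 3*exp(-2*I*pi/5) + 2*exp(-4*I*pi/5) + exp(2*I*pi/5) + 3*exp(4*I*pi/5)) + (3 + 3*exp(-4*I*pi/5) + exp(-2*I*pi/5) + 2*exp(4*I*pi/5) + 3*exp(2*I*pi/5)) + (3 + 3*exp(-2*I*pi/5) + 3*exp(-4*I*pi/5) + exp(4*I*pi/5) + 2*exp(2*I*pi/5))] = 15/5 = 3
  <chi_rho, chi_2> = (1/5)[1*(12)*conj(1) + 1*(2 + 3*exp(-4*I*pi/5) + exp(-2*I*pi/5) + 3*exp(4*I*pi/5) + 3*exp(2*I*pi/5))*conj(exp(4*I*pi/5)) + 1*(2 + 3*exp(-2*I*pi/5) + exp(-4*I*pi/5) + 3*exp(4*I*pi/5) + 3*exp(2*I*pi/5))*conj(exp(-2*I*pi/5)) + 1*(2 + 3*exp(-2*I*pi/5) + 3*exp(-4*I*pi/5) + exp(4*I*pi/5) + 3*exp(2*I*pi/5))*conj(exp(2*I*pi/5)) + 1*(2 + 3*exp(-2*I*pi/5) + 3*exp(-4*I*pi/5) + exp(2*I*pi/5) + 3*exp(4*I*pi/5))*conj(exp(-4*I*pi/5))]
      = (1/5)[(12) + (3 + 3*exp(-2*I*pi/5) + 2*exp(-4*I*pi/5) + exp(4*I*pi/5) + 3*exp(2*I*pi/5)) + (3 + 3*exp(-4*I*pi/5) + exp(-2*I*pi/5) + 3*exp(4*I*pi/5) + 2*exp(2*I*pi/5)) + (3 + 2*exp(-2*I*pi/5) + 3*exp(-4*I*pi/5) + exp(2*I*pi/5) + 3*exp(4*I*pi/5)) + (3 + 3*exp(-2*I*pi/5) + exp(-4*I*pi/5) + 2*exp(4*I*pi/5) + 3*exp(2*I*pi/5))] = 15/5 = 3
  <chi_rho, chi_3> = (1/5)[1*(12)*conj(1) + 1*(2 + 3*exp(-4*I*pi/5) + exp(-2*I*pi/5) + 3*exp(4*I*pi/5) + 3*exp(2*I*pi/5))*conj(exp(-4*I*pi/5)) + 1*(2 + 3*exp(-2*I*pi/5) + exp(-4*I*pi/5) + 3*exp(4*I*pi/5) + 3*exp(2*I*pi/5))*conj(exp(2*I*pi/5)) + 1*(2 + 3*exp(-2*I*pi/5) + 3*exp(-4*I*pi/5) + exp(4*I*pi/5) + 3*exp(2*I*pi/5))*conj(exp(-2*I*pi/5)) + 1*(2 + 3*exp(-2*I*pi/5) + 3*exp(-4*I*pi/5) + exp(2*I*pi/5) + 3*exp(4*I*pi/5))*conj(exp(4*I*pi/5))]
      = (1/5)[(12) + (3 + 3*exp(-2*I*pi/5) + 3*exp(-4*I*pi/5) + exp(2*I*pi/5) + 2*exp(4*I*pi/5)) + (3 + 2*exp(-2*I*pi/5) + 3*exp(-4*I*pi/5) + exp(4*I*pi/5) + 3*exp(2*I*pi/5)) + (3 + 3*exp(-2*I*pi/5) + exp(-4*I*pi/5) + 3*exp(4*I*pi/5) + 2*exp(2*I*pi/5)) + (3 + 2*exp(-4*I*pi/5) + exp(-2*I*pi/5) + 3*exp(4*I*pi/5) + 3*exp(2*I*pi/5))] = 15/5 = 3
  <chi_rho, chi_4> = (1/5)[1*(12)*conj(1) + 1*(2 + 3*exp(-4*I*pi/5) + exp(-2*I*pi/5) + 3*exp(4*I*pi/5) + 3*exp(2*I*pi/5))*conj(exp(-2*I*pi/5)) + 1*(2 + 3*exp(-2*I*pi/5) + exp(-4*I*pi/5) + 3*exp(4*I*pi/5) + 3*exp(2*I*pi/5))*conj(exp(-4*I*pi/5)) + 1*(2 + 3*exp(-2*I*pi/5) + 3*exp(-4*I*pi/5) + exp(4*I*pi/5) + 3*exp(2*I*pi/5))*conj(exp(4*I*pi/5)) + 1*(2 + 3*exp(-2*I*pi/5) + 3*exp(-4*I*pi/5) + exp(2*I*pi/5) + 3*exp(4*I*pi/5))*conj(exp(2*I*pi/5))]
      = (1/5)[(12) + (1 + 3*exp(-2*I*pi/5) + 3*exp(-4*I*pi/5) + 3*exp(4*I*pi/5) + 2*exp(2*I*pi/5)) + (1 + 3*exp(-2*I*pi/5) + 3*exp(-4*I*pi/5) + 2*exp(4*I*pi/5) + 3*exp(2*I*pi/5)) + (1 + 3*exp(-2*I*pi/5) + 2*exp(-4*I*pi/5) + 3*exp(4*I*pi/5) + 3*exp(2*I*pi/5)) + (1 + 2*exp(-2*I*pi/5) + 3*exp(-4*I*pi/5) + 3*exp(4*I*pi/5) + 3*exp(2*I*pi/5))] = 5/5 = 1
(Exp terms are combined using exp(i*s)*conj(exp(i*t)) = exp(i*(s-t)), and sums of them are collapsed using the identity that for every m > 1 the m distinct m-th roots of unity sum to 0, e.g. 1 + exp(2*I*pi/3) + exp(-2*I*pi/3) = 0.)
Dimension check: dim(rho) = sum (mult * dim) = 2*1 + 3*1 + 3*1 + 3*1 + 1*1 = 12 = chi_rho(e) = 12.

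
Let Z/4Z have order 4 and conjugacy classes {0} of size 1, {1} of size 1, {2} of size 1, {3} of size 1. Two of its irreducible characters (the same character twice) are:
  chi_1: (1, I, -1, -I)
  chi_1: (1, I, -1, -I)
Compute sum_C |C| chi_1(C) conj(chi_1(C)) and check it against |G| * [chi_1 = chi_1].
Sum = 4 = |G| = 4; so <chi_1, chi_1> = 1 (norm-1 confirms irreducibility).

Compute term by term over conjugacy classes (|C| * chi_1(C) * conj(chi_1(C))):
  1*(1)*conj(1) + 1*(I)*conj(I) + 1*(-1)*conj(-1) + 1*(-I)*conj(-I)
  = (1) + (1) + (1) + (1)
  = 4.
(Exp terms are combined using exp(i*s)*conj(exp(i*t)) = exp(i*(s-t)), and sums of them are collapsed using the identity that for every m > 1 the m distinct m-th roots of unity sum to 0, e.g. 1 + exp(2*I*pi/3) + exp(-2*I*pi/3) = 0.)
Dividing by |G| = 4 gives 4/4 = 1, matching the row-orthogonality relation <chi_1, chi_1> = [chi_1 = chi_1].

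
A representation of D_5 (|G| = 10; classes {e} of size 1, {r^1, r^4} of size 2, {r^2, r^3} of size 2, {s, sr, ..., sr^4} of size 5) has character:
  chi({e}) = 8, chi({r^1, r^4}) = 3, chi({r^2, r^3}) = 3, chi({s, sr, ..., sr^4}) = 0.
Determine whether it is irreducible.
Not irreducible (reducible): <chi, chi> = 10 > 1.

Explanation: <chi, chi> = (1/|G|) sum_C |C| * |chi(C)|^2 = (1/10)[1*|8|^2 + 2*|3|^2 + 2*|3|^2 + 5*|0|^2]
  = (1/10)[(64) + (18) + (18) + (0)] = 100/10 = 10.
A character is irreducible iff <chi, chi> = 1, so this representation is reducible.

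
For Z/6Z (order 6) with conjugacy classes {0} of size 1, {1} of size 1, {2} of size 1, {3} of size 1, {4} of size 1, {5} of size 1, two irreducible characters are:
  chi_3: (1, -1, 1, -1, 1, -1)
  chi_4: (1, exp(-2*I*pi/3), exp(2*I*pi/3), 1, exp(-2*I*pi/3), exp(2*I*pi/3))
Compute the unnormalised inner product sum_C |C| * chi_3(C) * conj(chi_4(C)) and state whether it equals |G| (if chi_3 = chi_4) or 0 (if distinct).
Sum = 0; so <chi_3, chi_4> = 0 (distinct irreducibles are orthogonal).

Argument: Compute term by term over conjugacy classes (|C| * chi_3(C) * conj(chi_4(C))):
  1*(1)*conj(1) + 1*(-1)*conj(exp(-2*I*pi/3)) + 1*(1)*conj(exp(2*I*pi/3)) + 1*(-1)*conj(1) + 1*(1)*conj(exp(-2*I*pi/3)) + 1*(-1)*conj(exp(2*I*pi/3))
  = (1) + (-exp(2*I*pi/3)) + (exp(-2*I*pi/3)) + (-1) + (exp(2*I*pi/3)) + (-exp(-2*I*pi/3))
  = 0.
(Exp terms are combined using exp(i*s)*conj(exp(i*t)) = exp(i*(s-t)), and sums of them are collapsed using the identity that for every m > 1 the m distinct m-th roots of unity sum to 0, e.g. 1 + exp(2*I*pi/3) + exp(-2*I*pi/3) = 0.)
Dividing by |G| = 6 gives 0/6 = 0, matching the row-orthogonality relation <chi_3, chi_4> = [chi_3 = chi_4].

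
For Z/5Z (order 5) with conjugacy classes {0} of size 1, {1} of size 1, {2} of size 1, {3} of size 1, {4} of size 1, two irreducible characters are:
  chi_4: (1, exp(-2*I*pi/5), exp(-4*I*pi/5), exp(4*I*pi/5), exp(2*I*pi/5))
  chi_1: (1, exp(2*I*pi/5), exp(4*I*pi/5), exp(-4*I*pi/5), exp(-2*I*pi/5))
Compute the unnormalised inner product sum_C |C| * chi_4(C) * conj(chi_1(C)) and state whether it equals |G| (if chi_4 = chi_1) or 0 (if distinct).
Sum = 0; so <chi_4, chi_1> = 0 (distinct irreducibles are orthogonal).

Compute term by term over conjugacy classes (|C| * chi_4(C) * conj(chi_1(C))):
  1*(1)*conj(1) + 1*(exp(-2*I*pi/5))*conj(exp(2*I*pi/5)) + 1*(exp(-4*I*pi/5))*conj(exp(4*I*pi/5)) + 1*(exp(4*I*pi/5))*conj(exp(-4*I*pi/5)) + 1*(exp(2*I*pi/5))*conj(exp(-2*I*pi/5))
  = (1) + (exp(-4*I*pi/5)) + (exp(2*I*pi/5)) + (exp(-2*I*pi/5)) + (exp(4*I*pi/5))
  = 0.
(Exp terms are combined using exp(i*s)*conj(exp(i*t)) = exp(i*(s-t)), and sums of them are collapsed using the identity that for every m > 1 the m distinct m-th roots of unity sum to 0, e.g. 1 + exp(2*I*pi/3) + exp(-2*I*pi/3) = 0.)
Dividing by |G| = 5 gives 0/5 = 0, matching the row-orthogonality relation <chi_4, chi_1> = [chi_4 = chi_1].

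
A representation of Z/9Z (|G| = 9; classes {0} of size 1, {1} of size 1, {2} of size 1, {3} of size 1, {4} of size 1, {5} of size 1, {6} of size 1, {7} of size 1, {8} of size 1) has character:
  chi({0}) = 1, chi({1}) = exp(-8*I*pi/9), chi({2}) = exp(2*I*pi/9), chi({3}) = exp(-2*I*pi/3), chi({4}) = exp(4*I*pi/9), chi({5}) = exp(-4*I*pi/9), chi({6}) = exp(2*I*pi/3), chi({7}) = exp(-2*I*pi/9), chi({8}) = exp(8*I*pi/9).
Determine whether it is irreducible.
Irreducible: <chi, chi> = 1.

Why: <chi, chi> = (1/|G|) sum_C |C| * |chi(C)|^2 = (1/9)[1*|1|^2 + 1*|exp(-8*I*pi/9)|^2 + 1*|exp(2*I*pi/9)|^2 + 1*|exp(-2*I*pi/3)|^2 + 1*|exp(4*I*pi/9)|^2 + 1*|exp(-4*I*pi/9)|^2 + 1*|exp(2*I*pi/3)|^2 + 1*|exp(-2*I*pi/9)|^2 + 1*|exp(8*I*pi/9)|^2]
  = (1/9)[(1) + (1) + (1) + (1) + (1) + (1) + (1) + (1) + (1)] = 9/9 = 1.
(Exp terms are combined using exp(i*s)*conj(exp(i*t)) = exp(i*(s-t)), and sums of them are collapsed using the identity that for every m > 1 the m distinct m-th roots of unity sum to 0, e.g. 1 + exp(2*I*pi/3) + exp(-2*I*pi/3) = 0.)
A character is irreducible iff <chi, chi> = 1, so this representation is irreducible.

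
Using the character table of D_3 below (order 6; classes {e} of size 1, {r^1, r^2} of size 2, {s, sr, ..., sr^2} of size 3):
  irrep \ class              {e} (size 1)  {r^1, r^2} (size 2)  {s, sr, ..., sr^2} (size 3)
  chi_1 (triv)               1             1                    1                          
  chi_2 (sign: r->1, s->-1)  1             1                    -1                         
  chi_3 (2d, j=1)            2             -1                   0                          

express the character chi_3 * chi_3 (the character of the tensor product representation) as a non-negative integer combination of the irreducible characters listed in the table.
chi_3 tensor chi_3 = chi_1 + chi_2 + chi_3 (all other irreducibles have multiplicity 0).

Explanation: The character of a tensor product is the pointwise product (chi_3 * chi_3)(C) = chi_3(C) * chi_3(C):
  {e}: (2)*(2), {r^1, r^2}: (-1)*(-1), {s, sr, ..., sr^2}: (0)*(0)
so (chi_3 * chi_3) takes values
  {e} -> 4, {r^1, r^2} -> 1, {s, sr, ..., sr^2} -> 0.
Now take the inner product of this character with each irreducible chi from the table, <chi_3*chi_3, chi> = (1/6) sum_C |C| (chi_3*chi_3)(C) conj(chi(C)):
  <chi_3*chi_3, chi_1> = (1/6)[1*(4)*conj(1) + 2*(1)*conj(1) + 3*(0)*conj(1)]
      = (1/6)[(4) + (2) + (0)] = 6/6 = 1
  <chi_3*chi_3, chi_2> = (1/6)[1*(4)*conj(1) + 2*(1)*conj(1) + 3*(0)*conj(-1)]
      = (1/6)[(4) + (2) + (0)] = 6/6 = 1
  <chi_3*chi_3, chi_3> = (1/6)[1*(4)*conj(2) + 2*(1)*conj(-1) + 3*(0)*conj(0)]
      = (1/6)[(8) + (-2) + (0)] = 6/6 = 1
Hence the multiplicities are chi_1: 1, chi_2: 1, chi_3: 1. Dimension check: dim(chi_3)*dim(chi_3) = 2*2 = 4 and sum (mult * dim) = 1*1 + 1*1 + 1*2 = 4.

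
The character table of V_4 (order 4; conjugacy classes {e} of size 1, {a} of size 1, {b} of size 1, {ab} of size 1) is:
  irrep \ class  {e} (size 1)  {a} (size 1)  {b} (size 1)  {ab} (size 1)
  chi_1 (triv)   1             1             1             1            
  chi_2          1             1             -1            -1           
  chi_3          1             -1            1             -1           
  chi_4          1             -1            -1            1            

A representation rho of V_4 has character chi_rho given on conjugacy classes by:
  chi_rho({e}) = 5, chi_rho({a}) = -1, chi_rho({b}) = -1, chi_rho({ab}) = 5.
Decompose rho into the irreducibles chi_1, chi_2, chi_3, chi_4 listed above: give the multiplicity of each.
Multiplicities: chi_1: 2, chi_2: 0, chi_3: 0, chi_4: 3.

Why: Use <chi_rho, chi> = (1/|G|) sum_C |C| * chi_rho(C) * conj(chi(C)) with |G| = 4 for each irreducible chi in the table:
  <chi_rho, chi_1> = (1/4)[1*(5)*conj(1) + 1*(-1)*conj(1) + 1*(-1)*conj(1) + 1*(5)*conj(1)]
      = (1/4)[(5) + (-1) + (-1) + (5)] = 8/4 = 2
  <chi_rho, chi_2> = (1/4)[1*(5)*conj(1) + 1*(-1)*conj(1) + 1*(-1)*conj(-1) + 1*(5)*conj(-1)]
      = (1/4)[(5) + (-1) + (1) + (-5)] = 0/4 = 0
  <chi_rho, chi_3> = (1/4)[1*(5)*conj(1) + 1*(-1)*conj(-1) + 1*(-1)*conj(1) + 1*(5)*conj(-1)]
      = (1/4)[(5) + (1) + (-1) + (-5)] = 0/4 = 0
  <chi_rho, chi_4> = (1/4)[1*(5)*conj(1) + 1*(-1)*conj(-1) + 1*(-1)*conj(-1) + 1*(5)*conj(1)]
      = (1/4)[(5) + (1) + (1) + (5)] = 12/4 = 3
Dimension check: dim(rho) = sum (mult * dim) = 2*1 + 0*1 + 0*1 + 3*1 = 5 = chi_rho(e) = 5.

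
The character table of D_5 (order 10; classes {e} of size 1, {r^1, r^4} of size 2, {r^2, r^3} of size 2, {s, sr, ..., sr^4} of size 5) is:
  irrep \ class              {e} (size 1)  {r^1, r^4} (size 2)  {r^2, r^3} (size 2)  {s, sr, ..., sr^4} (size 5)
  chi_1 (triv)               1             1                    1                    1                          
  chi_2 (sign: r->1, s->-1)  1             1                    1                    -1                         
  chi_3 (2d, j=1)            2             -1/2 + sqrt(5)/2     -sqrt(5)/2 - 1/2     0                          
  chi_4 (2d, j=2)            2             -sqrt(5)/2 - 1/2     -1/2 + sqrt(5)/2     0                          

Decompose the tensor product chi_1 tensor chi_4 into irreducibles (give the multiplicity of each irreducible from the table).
chi_1 tensor chi_4 = chi_4 (all other irreducibles have multiplicity 0).

Working: The character of a tensor product is the pointwise product (chi_1 * chi_4)(C) = chi_1(C) * chi_4(C):
  {e}: (1)*(2), {r^1, r^4}: (1)*(-sqrt(5)/2 - 1/2), {r^2, r^3}: (1)*(-1/2 + sqrt(5)/2), {s, sr, ..., sr^4}: (1)*(0)
so (chi_1 * chi_4) takes values
  {e} -> 2, {r^1, r^4} -> -sqrt(5)/2 - 1/2, {r^2, r^3} -> -1/2 + sqrt(5)/2, {s, sr, ..., sr^4} -> 0.
Now take the inner product of this character with each irreducible chi from the table, <chi_1*chi_4, chi> = (1/10) sum_C |C| (chi_1*chi_4)(C) conj(chi(C)):
  <chi_1*chi_4, chi_1> = (1/10)[1*(2)*conj(1) + 2*(-sqrt(5)/2 - 1/2)*conj(1) + 2*(-1/2 + sqrt(5)/2)*conj(1) + 5*(0)*conj(1)]
      = (1/10)[(2) + (-sqrt(5) - 1) + (-1 + sqrt(5)) + (0)] = 0/10 = 0
  <chi_1*chi_4, chi_2> = (1/10)[1*(2)*conj(1) + 2*(-sqrt(5)/2 - 1/2)*conj(1) + 2*(-1/2 + sqrt(5)/2)*conj(1) + 5*(0)*conj(-1)]
      = (1/10)[(2) + (-sqrt(5) - 1) + (-1 + sqrt(5)) + (0)] = 0/10 = 0
  <chi_1*chi_4, chi_3> = (1/10)[1*(2)*conj(2) + 2*(-sqrt(5)/2 - 1/2)*conj(-1/2 + sqrt(5)/2) + 2*(-1/2 + sqrt(5)/2)*conj(-sqrt(5)/2 - 1/2) + 5*(0)*conj(0)]
      = (1/10)[(4) + (-2) + (-2) + (0)] = 0/10 = 0
  <chi_1*chi_4, chi_4> = (1/10)[1*(2)*conj(2) + 2*(-sqrt(5)/2 - 1/2)*conj(-sqrt(5)/2 - 1/2) + 2*(-1/2 + sqrt(5)/2)*conj(-1/2 + sqrt(5)/2) + 5*(0)*conj(0)]
      = (1/10)[(4) + (sqrt(5) + 3) + (3 - sqrt(5)) + (0)] = 10/10 = 1
Hence the multiplicities are chi_4: 1. Dimension check: dim(chi_1)*dim(chi_4) = 1*2 = 2 and sum (mult * dim) = 1*2 = 2.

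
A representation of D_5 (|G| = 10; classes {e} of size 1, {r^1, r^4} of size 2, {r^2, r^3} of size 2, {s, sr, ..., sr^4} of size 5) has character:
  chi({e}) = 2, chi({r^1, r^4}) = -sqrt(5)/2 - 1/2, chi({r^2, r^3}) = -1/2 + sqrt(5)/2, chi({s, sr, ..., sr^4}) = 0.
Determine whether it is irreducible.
Irreducible: <chi, chi> = 1.

Derivation: <chi, chi> = (1/|G|) sum_C |C| * |chi(C)|^2 = (1/10)[1*|2|^2 + 2*|-sqrt(5)/2 - 1/2|^2 + 2*|-1/2 + sqrt(5)/2|^2 + 5*|0|^2]
  = (1/10)[(4) + (sqrt(5) + 3) + (3 - sqrt(5)) + (0)] = 10/10 = 1.
A character is irreducible iff <chi, chi> = 1, so this representation is irreducible.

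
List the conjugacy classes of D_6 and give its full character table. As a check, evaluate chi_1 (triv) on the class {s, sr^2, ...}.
Conjugacy classes: {e} of size 1, {r^3} of size 1, {r^1, r^5} of size 2, {r^2, r^4} of size 2, {s, sr^2, ...} of size 3, {sr, sr^3, ...} of size 3.
Character table:
  irrep \ class              {e} (size 1)  {r^3} (size 1)  {r^1, r^5} (size 2)  {r^2, r^4} (size 2)  {s, sr^2, ...} (size 3)  {sr, sr^3, ...} (size 3)
  chi_1 (triv)               1             1               1                    1                    1                        1                       
  chi_2 (sign: r->1, s->-1)  1             1               1                    1                    -1                       -1                      
  chi_3 (r->-1, s->1)        1             -1              -1                   1                    1                        -1                      
  chi_4 (r->-1, s->-1)       1             -1              -1                   1                    -1                       1                       
  chi_5 (2d, j=1)            2             -2              1                    -1                   0                        0                       
  chi_6 (2d, j=2)            2             2               -1                   -1                   0                        0                       

Spot check: chi_1 (triv) on {s, sr^2, ...} = 1.

Working: D_6 has order 2*6 = 12 with 6 conjugacy classes, hence 6 irreducibles. Sum of squared dims 1 + 1 + 1 + 1 + 4 + 4 = 12 = |G|. Linear characters come from the abelianisation; the 2-dimensional irreps have character r^k -> 2*cos(2*pi*j*k/6), reflections -> 0.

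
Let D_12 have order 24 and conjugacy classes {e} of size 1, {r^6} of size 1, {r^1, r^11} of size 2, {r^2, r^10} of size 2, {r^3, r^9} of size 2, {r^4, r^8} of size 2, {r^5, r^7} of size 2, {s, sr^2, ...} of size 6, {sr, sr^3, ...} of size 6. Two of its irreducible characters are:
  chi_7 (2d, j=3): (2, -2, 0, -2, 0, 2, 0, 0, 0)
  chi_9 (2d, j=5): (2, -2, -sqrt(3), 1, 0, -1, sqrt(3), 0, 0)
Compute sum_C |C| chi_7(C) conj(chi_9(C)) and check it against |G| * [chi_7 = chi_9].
Sum = 0; so <chi_7, chi_9> = 0 (distinct irreducibles are orthogonal).

Argument: Compute term by term over conjugacy classes (|C| * chi_7(C) * conj(chi_9(C))):
  1*(2)*conj(2) + 1*(-2)*conj(-2) + 2*(0)*conj(-sqrt(3)) + 2*(-2)*conj(1) + 2*(0)*conj(0) + 2*(2)*conj(-1) + 2*(0)*conj(sqrt(3)) + 6*(0)*conj(0) + 6*(0)*conj(0)
  = (4) + (4) + (0) + (-4) + (0) + (-4) + (0) + (0) + (0)
  = 0.
Dividing by |G| = 24 gives 0/24 = 0, matching the row-orthogonality relation <chi_7, chi_9> = [chi_7 = chi_9].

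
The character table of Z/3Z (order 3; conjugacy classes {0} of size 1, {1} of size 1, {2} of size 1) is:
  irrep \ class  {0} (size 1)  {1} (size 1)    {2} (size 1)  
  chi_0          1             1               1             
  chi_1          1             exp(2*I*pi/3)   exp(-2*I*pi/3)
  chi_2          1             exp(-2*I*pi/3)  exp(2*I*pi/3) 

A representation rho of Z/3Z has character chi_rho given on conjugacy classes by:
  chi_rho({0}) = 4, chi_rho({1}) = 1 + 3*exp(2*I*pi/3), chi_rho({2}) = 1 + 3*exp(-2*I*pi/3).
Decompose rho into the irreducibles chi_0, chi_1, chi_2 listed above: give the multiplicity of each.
Multiplicities: chi_0: 1, chi_1: 3, chi_2: 0.

Justification: Use <chi_rho, chi> = (1/|G|) sum_C |C| * chi_rho(C) * conj(chi(C)) with |G| = 3 for each irreducible chi in the table:
  <chi_rho, chi_0> = (1/3)[1*(4)*conj(1) + 1*(1 + 3*exp(2*I*pi/3))*conj(1) + 1*(1 + 3*exp(-2*I*pi/3))*conj(1)]
      = (1/3)[(4) + (1 + 3*exp(2*I*pi/3)) + (1 + 3*exp(-2*I*pi/3))] = 3/3 = 1
  <chi_rho, chi_1> = (1/3)[1*(4)*conj(1) + 1*(1 + 3*exp(2*I*pi/3))*conj(exp(2*I*pi/3)) + 1*(1 + 3*exp(-2*I*pi/3))*conj(exp(-2*I*pi/3))]
      = (1/3)[(4) + (3 + exp(-2*I*pi/3)) + (3 + exp(2*I*pi/3))] = 9/3 = 3
  <chi_rho, chi_2> = (1/3)[1*(4)*conj(1) + 1*(1 + 3*exp(2*I*pi/3))*conj(exp(-2*I*pi/3)) + 1*(1 + 3*exp(-2*I*pi/3))*conj(exp(2*I*pi/3))]
      = (1/3)[(4) + (3*exp(-2*I*pi/3) + exp(2*I*pi/3)) + (exp(-2*I*pi/3) + 3*exp(2*I*pi/3))] = 0/3 = 0
(Exp terms are combined using exp(i*s)*conj(exp(i*t)) = exp(i*(s-t)), and sums of them are collapsed using the identity that for every m > 1 the m distinct m-th roots of unity sum to 0, e.g. 1 + exp(2*I*pi/3) + exp(-2*I*pi/3) = 0.)
Dimension check: dim(rho) = sum (mult * dim) = 1*1 + 3*1 + 0*1 = 4 = chi_rho(e) = 4.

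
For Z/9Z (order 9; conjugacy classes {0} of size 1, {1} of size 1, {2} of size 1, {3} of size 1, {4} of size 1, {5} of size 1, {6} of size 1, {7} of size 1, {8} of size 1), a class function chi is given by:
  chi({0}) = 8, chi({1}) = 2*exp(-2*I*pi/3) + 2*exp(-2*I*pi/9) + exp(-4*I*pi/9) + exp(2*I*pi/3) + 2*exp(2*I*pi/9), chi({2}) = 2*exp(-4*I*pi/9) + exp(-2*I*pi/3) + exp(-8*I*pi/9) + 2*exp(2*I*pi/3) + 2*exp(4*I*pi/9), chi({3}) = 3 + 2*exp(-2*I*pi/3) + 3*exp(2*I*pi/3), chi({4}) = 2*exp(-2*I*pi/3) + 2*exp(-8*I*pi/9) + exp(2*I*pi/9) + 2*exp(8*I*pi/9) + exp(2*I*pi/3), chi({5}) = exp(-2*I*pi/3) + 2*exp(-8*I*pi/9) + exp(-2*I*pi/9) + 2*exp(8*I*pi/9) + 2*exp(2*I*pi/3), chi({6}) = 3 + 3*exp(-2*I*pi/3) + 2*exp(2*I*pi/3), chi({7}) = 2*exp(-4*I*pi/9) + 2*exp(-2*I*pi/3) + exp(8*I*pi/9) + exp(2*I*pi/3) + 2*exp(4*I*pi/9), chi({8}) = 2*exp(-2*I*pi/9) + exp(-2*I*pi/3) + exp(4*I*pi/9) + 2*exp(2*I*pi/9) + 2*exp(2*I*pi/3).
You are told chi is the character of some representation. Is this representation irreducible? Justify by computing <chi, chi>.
Not irreducible (reducible): <chi, chi> = 14 > 1.

<chi, chi> = (1/|G|) sum_C |C| * |chi(C)|^2 = (1/9)[1*|8|^2 + 1*|2*exp(-2*I*pi/3) + 2*exp(-2*I*pi/9) + exp(-4*I*pi/9) + exp(2*I*pi/3) + 2*exp(2*I*pi/9)|^2 + 1*|2*exp(-4*I*pi/9) + exp(-2*I*pi/3) + exp(-8*I*pi/9) + 2*exp(2*I*pi/3) + 2*exp(4*I*pi/9)|^2 + 1*|3 + 2*exp(-2*I*pi/3) + 3*exp(2*I*pi/3)|^2 + 1*|2*exp(-2*I*pi/3) + 2*exp(-8*I*pi/9) + exp(2*I*pi/9) + 2*exp(8*I*pi/9) + exp(2*I*pi/3)|^2 + 1*|exp(-2*I*pi/3) + 2*exp(-8*I*pi/9) + exp(-2*I*pi/9) + 2*exp(8*I*pi/9) + 2*exp(2*I*pi/3)|^2 + 1*|3 + 3*exp(-2*I*pi/3) + 2*exp(2*I*pi/3)|^2 + 1*|2*exp(-4*I*pi/9) + 2*exp(-2*I*pi/3) + exp(8*I*pi/9) + exp(2*I*pi/3) + 2*exp(4*I*pi/9)|^2 + 1*|2*exp(-2*I*pi/9) + exp(-2*I*pi/3) + exp(4*I*pi/9) + 2*exp(2*I*pi/9) + 2*exp(2*I*pi/3)|^2]
  = (1/9)[(64) + (14 + 10*exp(-4*I*pi/9) + 4*exp(-2*I*pi/3) + 4*exp(-2*I*pi/9) + 7*exp(-8*I*pi/9) + 7*exp(8*I*pi/9) + 4*exp(2*I*pi/9) + 4*exp(2*I*pi/3) + 10*exp(4*I*pi/9)) + (14 + 7*exp(-2*I*pi/9) + 4*exp(-4*I*pi/9) + 4*exp(-2*I*pi/3) + 10*exp(-8*I*pi/9) + 10*exp(8*I*pi/9) + 4*exp(2*I*pi/3) + 4*exp(4*I*pi/9) + 7*exp(2*I*pi/9)) + (1) + (14 + 7*exp(-4*I*pi/9) + 10*exp(-2*I*pi/9) + 4*exp(-2*I*pi/3) + 4*exp(-8*I*pi/9) + 4*exp(8*I*pi/9) + 4*exp(2*I*pi/3) + 10*exp(2*I*pi/9) + 7*exp(4*I*pi/9)) + (14 + 7*exp(-4*I*pi/9) + 10*exp(-2*I*pi/9) + 4*exp(-2*I*pi/3) + 4*exp(-8*I*pi/9) + 4*exp(8*I*pi/9) + 4*exp(2*I*pi/3) + 10*exp(2*I*pi/9) + 7*exp(4*I*pi/9)) + (1) + (14 + 7*exp(-2*I*pi/9) + 4*exp(-4*I*pi/9) + 4*exp(-2*I*pi/3) + 10*exp(-8*I*pi/9) + 10*exp(8*I*pi/9) + 4*exp(2*I*pi/3) + 4*exp(4*I*pi/9) + 7*exp(2*I*pi/9)) + (14 + 10*exp(-4*I*pi/9) + 4*exp(-2*I*pi/3) + 4*exp(-2*I*pi/9) + 7*exp(-8*I*pi/9) + 7*exp(8*I*pi/9) + 4*exp(2*I*pi/9) + 4*exp(2*I*pi/3) + 10*exp(4*I*pi/9))] = 126/9 = 14.
(Exp terms are combined using exp(i*s)*conj(exp(i*t)) = exp(i*(s-t)), and sums of them are collapsed using the identity that for every m > 1 the m distinct m-th roots of unity sum to 0, e.g. 1 + exp(2*I*pi/3) + exp(-2*I*pi/3) = 0.)
A character is irreducible iff <chi, chi> = 1, so this representation is reducible.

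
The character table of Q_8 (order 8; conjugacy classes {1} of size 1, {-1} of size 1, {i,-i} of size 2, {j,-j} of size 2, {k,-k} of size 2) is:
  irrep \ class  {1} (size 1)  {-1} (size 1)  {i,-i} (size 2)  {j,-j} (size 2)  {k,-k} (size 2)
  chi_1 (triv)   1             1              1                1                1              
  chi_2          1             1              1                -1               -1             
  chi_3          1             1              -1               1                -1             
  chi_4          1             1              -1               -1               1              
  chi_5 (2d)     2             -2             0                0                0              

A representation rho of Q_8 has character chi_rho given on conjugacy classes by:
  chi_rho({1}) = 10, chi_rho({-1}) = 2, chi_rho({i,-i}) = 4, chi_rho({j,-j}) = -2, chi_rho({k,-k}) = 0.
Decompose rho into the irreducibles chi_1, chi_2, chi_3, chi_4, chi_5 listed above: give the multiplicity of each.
Multiplicities: chi_1: 2, chi_2: 3, chi_3: 0, chi_4: 1, chi_5: 2.

Reasoning: Use <chi_rho, chi> = (1/|G|) sum_C |C| * chi_rho(C) * conj(chi(C)) with |G| = 8 for each irreducible chi in the table:
  <chi_rho, chi_1> = (1/8)[1*(10)*conj(1) + 1*(2)*conj(1) + 2*(4)*conj(1) + 2*(-2)*conj(1) + 2*(0)*conj(1)]
      = (1/8)[(10) + (2) + (8) + (-4) + (0)] = 16/8 = 2
  <chi_rho, chi_2> = (1/8)[1*(10)*conj(1) + 1*(2)*conj(1) + 2*(4)*conj(1) + 2*(-2)*conj(-1) + 2*(0)*conj(-1)]
      = (1/8)[(10) + (2) + (8) + (4) + (0)] = 24/8 = 3
  <chi_rho, chi_3> = (1/8)[1*(10)*conj(1) + 1*(2)*conj(1) + 2*(4)*conj(-1) + 2*(-2)*conj(1) + 2*(0)*conj(-1)]
      = (1/8)[(10) + (2) + (-8) + (-4) + (0)] = 0/8 = 0
  <chi_rho, chi_4> = (1/8)[1*(10)*conj(1) + 1*(2)*conj(1) + 2*(4)*conj(-1) + 2*(-2)*conj(-1) + 2*(0)*conj(1)]
      = (1/8)[(10) + (2) + (-8) + (4) + (0)] = 8/8 = 1
  <chi_rho, chi_5> = (1/8)[1*(10)*conj(2) + 1*(2)*conj(-2) + 2*(4)*conj(0) + 2*(-2)*conj(0) + 2*(0)*conj(0)]
      = (1/8)[(20) + (-4) + (0) + (0) + (0)] = 16/8 = 2
Dimension check: dim(rho) = sum (mult * dim) = 2*1 + 3*1 + 0*1 + 1*1 + 2*2 = 10 = chi_rho(e) = 10.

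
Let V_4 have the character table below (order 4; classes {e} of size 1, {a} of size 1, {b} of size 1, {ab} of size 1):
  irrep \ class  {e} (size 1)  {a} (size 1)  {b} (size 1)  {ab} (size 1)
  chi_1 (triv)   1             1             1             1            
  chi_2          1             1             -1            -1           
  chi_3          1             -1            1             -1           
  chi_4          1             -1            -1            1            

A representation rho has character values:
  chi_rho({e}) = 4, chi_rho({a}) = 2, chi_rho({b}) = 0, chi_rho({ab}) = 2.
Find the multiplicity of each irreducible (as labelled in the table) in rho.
Multiplicities: chi_1: 2, chi_2: 1, chi_3: 0, chi_4: 1.

Use <chi_rho, chi> = (1/|G|) sum_C |C| * chi_rho(C) * conj(chi(C)) with |G| = 4 for each irreducible chi in the table:
  <chi_rho, chi_1> = (1/4)[1*(4)*conj(1) + 1*(2)*conj(1) + 1*(0)*conj(1) + 1*(2)*conj(1)]
      = (1/4)[(4) + (2) + (0) + (2)] = 8/4 = 2
  <chi_rho, chi_2> = (1/4)[1*(4)*conj(1) + 1*(2)*conj(1) + 1*(0)*conj(-1) + 1*(2)*conj(-1)]
      = (1/4)[(4) + (2) + (0) + (-2)] = 4/4 = 1
  <chi_rho, chi_3> = (1/4)[1*(4)*conj(1) + 1*(2)*conj(-1) + 1*(0)*conj(1) + 1*(2)*conj(-1)]
      = (1/4)[(4) + (-2) + (0) + (-2)] = 0/4 = 0
  <chi_rho, chi_4> = (1/4)[1*(4)*conj(1) + 1*(2)*conj(-1) + 1*(0)*conj(-1) + 1*(2)*conj(1)]
      = (1/4)[(4) + (-2) + (0) + (2)] = 4/4 = 1
Dimension check: dim(rho) = sum (mult * dim) = 2*1 + 1*1 + 0*1 + 1*1 = 4 = chi_rho(e) = 4.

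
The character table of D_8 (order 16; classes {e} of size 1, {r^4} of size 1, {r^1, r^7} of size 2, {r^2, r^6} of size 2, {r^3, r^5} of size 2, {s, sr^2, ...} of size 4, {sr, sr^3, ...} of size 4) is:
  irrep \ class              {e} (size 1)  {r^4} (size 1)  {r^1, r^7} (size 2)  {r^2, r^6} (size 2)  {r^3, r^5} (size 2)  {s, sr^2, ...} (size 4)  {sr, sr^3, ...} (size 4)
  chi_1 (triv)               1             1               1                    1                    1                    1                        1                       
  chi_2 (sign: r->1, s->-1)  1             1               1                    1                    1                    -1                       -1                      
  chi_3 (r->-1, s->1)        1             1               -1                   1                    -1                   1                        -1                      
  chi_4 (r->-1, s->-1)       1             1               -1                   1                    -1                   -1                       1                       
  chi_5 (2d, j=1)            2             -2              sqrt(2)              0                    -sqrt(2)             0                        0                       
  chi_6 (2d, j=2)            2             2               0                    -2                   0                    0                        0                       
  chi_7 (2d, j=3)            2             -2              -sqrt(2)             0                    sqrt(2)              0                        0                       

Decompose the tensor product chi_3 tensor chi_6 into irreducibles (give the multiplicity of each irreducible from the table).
chi_3 tensor chi_6 = chi_6 (all other irreducibles have multiplicity 0).

Derivation: The character of a tensor product is the pointwise product (chi_3 * chi_6)(C) = chi_3(C) * chi_6(C):
  {e}: (1)*(2), {r^4}: (1)*(2), {r^1, r^7}: (-1)*(0), {r^2, r^6}: (1)*(-2), {r^3, r^5}: (-1)*(0), {s, sr^2, ...}: (1)*(0), {sr, sr^3, ...}: (-1)*(0)
so (chi_3 * chi_6) takes values
  {e} -> 2, {r^4} -> 2, {r^1, r^7} -> 0, {r^2, r^6} -> -2, {r^3, r^5} -> 0, {s, sr^2, ...} -> 0, {sr, sr^3, ...} -> 0.
Now take the inner product of this character with each irreducible chi from the table, <chi_3*chi_6, chi> = (1/16) sum_C |C| (chi_3*chi_6)(C) conj(chi(C)):
  <chi_3*chi_6, chi_1> = (1/16)[1*(2)*conj(1) + 1*(2)*conj(1) + 2*(0)*conj(1) + 2*(-2)*conj(1) + 2*(0)*conj(1) + 4*(0)*conj(1) + 4*(0)*conj(1)]
      = (1/16)[(2) + (2) + (0) + (-4) + (0) + (0) + (0)] = 0/16 = 0
  <chi_3*chi_6, chi_2> = (1/16)[1*(2)*conj(1) + 1*(2)*conj(1) + 2*(0)*conj(1) + 2*(-2)*conj(1) + 2*(0)*conj(1) + 4*(0)*conj(-1) + 4*(0)*conj(-1)]
      = (1/16)[(2) + (2) + (0) + (-4) + (0) + (0) + (0)] = 0/16 = 0
  <chi_3*chi_6, chi_3> = (1/16)[1*(2)*conj(1) + 1*(2)*conj(1) + 2*(0)*conj(-1) + 2*(-2)*conj(1) + 2*(0)*conj(-1) + 4*(0)*conj(1) + 4*(0)*conj(-1)]
      = (1/16)[(2) + (2) + (0) + (-4) + (0) + (0) + (0)] = 0/16 = 0
  <chi_3*chi_6, chi_4> = (1/16)[1*(2)*conj(1) + 1*(2)*conj(1) + 2*(0)*conj(-1) + 2*(-2)*conj(1) + 2*(0)*conj(-1) + 4*(0)*conj(-1) + 4*(0)*conj(1)]
      = (1/16)[(2) + (2) + (0) + (-4) + (0) + (0) + (0)] = 0/16 = 0
  <chi_3*chi_6, chi_5> = (1/16)[1*(2)*conj(2) + 1*(2)*conj(-2) + 2*(0)*conj(sqrt(2)) + 2*(-2)*conj(0) + 2*(0)*conj(-sqrt(2)) + 4*(0)*conj(0) + 4*(0)*conj(0)]
      = (1/16)[(4) + (-4) + (0) + (0) + (0) + (0) + (0)] = 0/16 = 0
  <chi_3*chi_6, chi_6> = (1/16)[1*(2)*conj(2) + 1*(2)*conj(2) + 2*(0)*conj(0) + 2*(-2)*conj(-2) + 2*(0)*conj(0) + 4*(0)*conj(0) + 4*(0)*conj(0)]
      = (1/16)[(4) + (4) + (0) + (8) + (0) + (0) + (0)] = 16/16 = 1
  <chi_3*chi_6, chi_7> = (1/16)[1*(2)*conj(2) + 1*(2)*conj(-2) + 2*(0)*conj(-sqrt(2)) + 2*(-2)*conj(0) + 2*(0)*conj(sqrt(2)) + 4*(0)*conj(0) + 4*(0)*conj(0)]
      = (1/16)[(4) + (-4) + (0) + (0) + (0) + (0) + (0)] = 0/16 = 0
Hence the multiplicities are chi_6: 1. Dimension check: dim(chi_3)*dim(chi_6) = 1*2 = 2 and sum (mult * dim) = 1*2 = 2.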